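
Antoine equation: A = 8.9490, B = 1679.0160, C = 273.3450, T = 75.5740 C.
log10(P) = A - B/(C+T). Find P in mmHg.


C+T = 348.9190
B/(C+T) = 4.8121
log10(P) = 8.9490 - 4.8121 = 4.1369
P = 10^4.1369 = 13707.2100 mmHg

13707.2100 mmHg


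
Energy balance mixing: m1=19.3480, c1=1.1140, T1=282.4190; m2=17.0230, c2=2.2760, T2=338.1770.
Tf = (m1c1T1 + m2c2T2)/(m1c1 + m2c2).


num = 19189.6139
den = 60.2980
Tf = 318.2462 K

318.2462 K


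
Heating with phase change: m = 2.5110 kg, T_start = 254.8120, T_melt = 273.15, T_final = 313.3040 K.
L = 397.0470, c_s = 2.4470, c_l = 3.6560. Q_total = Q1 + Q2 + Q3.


Q1 (sensible, solid) = 2.5110 * 2.4470 * 18.3380 = 112.6763 kJ
Q2 (latent) = 2.5110 * 397.0470 = 996.9850 kJ
Q3 (sensible, liquid) = 2.5110 * 3.6560 * 40.1540 = 368.6224 kJ
Q_total = 1478.2837 kJ

1478.2837 kJ


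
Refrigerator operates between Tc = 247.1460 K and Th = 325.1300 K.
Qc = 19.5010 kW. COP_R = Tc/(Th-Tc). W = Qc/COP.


COP = 247.1460 / 77.9840 = 3.1692
W = 19.5010 / 3.1692 = 6.1533 kW

COP = 3.1692, W = 6.1533 kW


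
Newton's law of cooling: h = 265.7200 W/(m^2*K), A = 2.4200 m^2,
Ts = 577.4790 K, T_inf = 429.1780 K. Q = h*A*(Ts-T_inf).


dT = 148.3010 K
Q = 265.7200 * 2.4200 * 148.3010 = 95363.8310 W

95363.8310 W


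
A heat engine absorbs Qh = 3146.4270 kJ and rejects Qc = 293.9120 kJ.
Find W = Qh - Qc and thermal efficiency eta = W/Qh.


W = 3146.4270 - 293.9120 = 2852.5150 kJ
eta = 2852.5150 / 3146.4270 = 0.9066 = 90.6589%

W = 2852.5150 kJ, eta = 90.6589%


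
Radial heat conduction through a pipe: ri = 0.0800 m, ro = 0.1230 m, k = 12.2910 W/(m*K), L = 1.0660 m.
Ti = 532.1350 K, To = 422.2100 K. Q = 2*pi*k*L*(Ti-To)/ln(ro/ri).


dT = 109.9250 K
ln(ro/ri) = 0.4302
Q = 2*pi*12.2910*1.0660*109.9250 / 0.4302 = 21037.4474 W

21037.4474 W


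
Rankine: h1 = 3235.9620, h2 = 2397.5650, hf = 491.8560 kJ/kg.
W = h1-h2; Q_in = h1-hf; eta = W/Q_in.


W = 838.3970 kJ/kg
Q_in = 2744.1060 kJ/kg
eta = 0.3055 = 30.5526%

eta = 30.5526%


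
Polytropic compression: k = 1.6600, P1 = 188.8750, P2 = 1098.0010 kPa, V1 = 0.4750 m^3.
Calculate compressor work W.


(k-1)/k = 0.3976
(P2/P1)^exp = 2.0134
W = 2.5152 * 188.8750 * 0.4750 * (2.0134 - 1) = 228.6713 kJ

228.6713 kJ


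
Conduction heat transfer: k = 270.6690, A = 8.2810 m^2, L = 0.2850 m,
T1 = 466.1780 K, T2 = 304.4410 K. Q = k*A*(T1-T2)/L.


dT = 161.7370 K
Q = 270.6690 * 8.2810 * 161.7370 / 0.2850 = 1271996.2365 W

1271996.2365 W


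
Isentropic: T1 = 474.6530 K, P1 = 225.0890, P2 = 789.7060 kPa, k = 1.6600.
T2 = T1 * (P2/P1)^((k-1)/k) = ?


(k-1)/k = 0.3976
(P2/P1)^exp = 1.6471
T2 = 474.6530 * 1.6471 = 781.8207 K

781.8207 K


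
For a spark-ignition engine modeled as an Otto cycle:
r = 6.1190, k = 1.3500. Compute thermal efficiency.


r^(k-1) = 1.8851
eta = 1 - 1/1.8851 = 0.4695 = 46.9529%

46.9529%


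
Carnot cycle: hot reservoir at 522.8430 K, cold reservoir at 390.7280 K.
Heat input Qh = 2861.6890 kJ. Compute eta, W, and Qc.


eta = 1 - 390.7280/522.8430 = 0.2527
W = 0.2527 * 2861.6890 = 723.1082 kJ
Qc = 2861.6890 - 723.1082 = 2138.5808 kJ

eta = 25.2686%, W = 723.1082 kJ, Qc = 2138.5808 kJ


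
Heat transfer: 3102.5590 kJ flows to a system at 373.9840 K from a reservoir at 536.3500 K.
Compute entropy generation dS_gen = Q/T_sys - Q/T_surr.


dS_sys = 3102.5590/373.9840 = 8.2960 kJ/K
dS_surr = -3102.5590/536.3500 = -5.7846 kJ/K
dS_gen = 8.2960 - 5.7846 = 2.5114 kJ/K (irreversible)

dS_gen = 2.5114 kJ/K, irreversible


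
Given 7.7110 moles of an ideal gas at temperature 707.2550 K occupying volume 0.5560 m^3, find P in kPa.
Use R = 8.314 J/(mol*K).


P = nRT/V = 7.7110 * 8.314 * 707.2550 / 0.5560
= 45341.5904 / 0.5560 = 81549.6231 Pa = 81.5496 kPa

81.5496 kPa


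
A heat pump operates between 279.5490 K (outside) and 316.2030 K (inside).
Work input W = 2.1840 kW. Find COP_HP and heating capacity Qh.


COP = 316.2030 / 36.6540 = 8.6267
Qh = 8.6267 * 2.1840 = 18.8407 kW

COP = 8.6267, Qh = 18.8407 kW


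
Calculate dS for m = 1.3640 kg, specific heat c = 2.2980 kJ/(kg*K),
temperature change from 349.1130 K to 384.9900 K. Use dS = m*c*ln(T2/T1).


T2/T1 = 1.1028
ln(T2/T1) = 0.0978
dS = 1.3640 * 2.2980 * 0.0978 = 0.3066 kJ/K

0.3066 kJ/K


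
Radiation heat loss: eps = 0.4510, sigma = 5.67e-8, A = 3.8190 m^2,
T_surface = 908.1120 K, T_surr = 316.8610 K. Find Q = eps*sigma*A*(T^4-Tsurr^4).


T^4 = 6.8008e+11
Tsurr^4 = 1.0080e+10
Q = 0.4510 * 5.67e-8 * 3.8190 * 6.7000e+11 = 65430.6842 W

65430.6842 W


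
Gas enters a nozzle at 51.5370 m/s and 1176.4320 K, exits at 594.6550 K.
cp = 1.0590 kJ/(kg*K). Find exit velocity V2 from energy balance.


dT = 581.7770 K
2*cp*1000*dT = 1232203.6860
V1^2 = 2656.0624
V2 = sqrt(1234859.7484) = 1111.2424 m/s

1111.2424 m/s


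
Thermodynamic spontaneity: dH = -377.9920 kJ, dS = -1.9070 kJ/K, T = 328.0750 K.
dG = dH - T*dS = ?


T*dS = 328.0750 * -1.9070 = -625.6390 kJ
dG = -377.9920 + 625.6390 = 247.6470 kJ (non-spontaneous)

dG = 247.6470 kJ, non-spontaneous


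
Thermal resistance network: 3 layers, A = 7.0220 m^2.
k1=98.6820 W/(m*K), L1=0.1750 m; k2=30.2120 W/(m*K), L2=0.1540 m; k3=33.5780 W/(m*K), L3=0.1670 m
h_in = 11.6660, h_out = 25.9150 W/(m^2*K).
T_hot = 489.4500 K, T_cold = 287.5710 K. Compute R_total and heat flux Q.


R_conv_in = 1/(11.6660*7.0220) = 0.0122
R_1 = 0.1750/(98.6820*7.0220) = 0.0003
R_2 = 0.1540/(30.2120*7.0220) = 0.0007
R_3 = 0.1670/(33.5780*7.0220) = 0.0007
R_conv_out = 1/(25.9150*7.0220) = 0.0055
R_total = 0.0194 K/W
Q = 201.8790 / 0.0194 = 10411.9233 W

R_total = 0.0194 K/W, Q = 10411.9233 W


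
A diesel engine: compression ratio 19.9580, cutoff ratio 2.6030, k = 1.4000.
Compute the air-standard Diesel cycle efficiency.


r^(k-1) = 3.3117
rc^k = 3.8165
eta = 0.6210 = 62.1035%

62.1035%


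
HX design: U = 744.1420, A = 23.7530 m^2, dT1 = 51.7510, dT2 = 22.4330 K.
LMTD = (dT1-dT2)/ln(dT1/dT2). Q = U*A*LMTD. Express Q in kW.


LMTD = 35.0731 K
Q = 744.1420 * 23.7530 * 35.0731 = 619938.7159 W = 619.9387 kW

619.9387 kW


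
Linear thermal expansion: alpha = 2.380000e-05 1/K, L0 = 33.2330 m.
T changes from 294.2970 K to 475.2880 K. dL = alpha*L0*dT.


dT = 180.9910 K
dL = 2.380000e-05 * 33.2330 * 180.9910 = 0.143154 m
L_final = 33.376154 m

dL = 0.143154 m


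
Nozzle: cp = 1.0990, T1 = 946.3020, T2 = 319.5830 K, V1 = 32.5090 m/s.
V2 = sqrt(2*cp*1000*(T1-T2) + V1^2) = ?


dT = 626.7190 K
2*cp*1000*dT = 1377528.3620
V1^2 = 1056.8351
V2 = sqrt(1378585.1971) = 1174.1317 m/s

1174.1317 m/s


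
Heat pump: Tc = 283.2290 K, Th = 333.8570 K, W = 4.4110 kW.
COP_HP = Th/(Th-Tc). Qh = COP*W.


COP = 333.8570 / 50.6280 = 6.5943
Qh = 6.5943 * 4.4110 = 29.0875 kW

COP = 6.5943, Qh = 29.0875 kW


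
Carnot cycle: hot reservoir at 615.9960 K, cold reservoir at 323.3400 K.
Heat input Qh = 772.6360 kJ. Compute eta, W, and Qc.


eta = 1 - 323.3400/615.9960 = 0.4751
W = 0.4751 * 772.6360 = 367.0747 kJ
Qc = 772.6360 - 367.0747 = 405.5613 kJ

eta = 47.5094%, W = 367.0747 kJ, Qc = 405.5613 kJ


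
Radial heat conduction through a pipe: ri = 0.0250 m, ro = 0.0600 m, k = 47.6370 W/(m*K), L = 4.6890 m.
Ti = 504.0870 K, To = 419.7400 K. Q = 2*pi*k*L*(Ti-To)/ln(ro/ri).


dT = 84.3470 K
ln(ro/ri) = 0.8755
Q = 2*pi*47.6370*4.6890*84.3470 / 0.8755 = 135217.6870 W

135217.6870 W


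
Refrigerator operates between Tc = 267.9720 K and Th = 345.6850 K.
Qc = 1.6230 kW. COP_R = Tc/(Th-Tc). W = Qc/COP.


COP = 267.9720 / 77.7130 = 3.4482
W = 1.6230 / 3.4482 = 0.4707 kW

COP = 3.4482, W = 0.4707 kW


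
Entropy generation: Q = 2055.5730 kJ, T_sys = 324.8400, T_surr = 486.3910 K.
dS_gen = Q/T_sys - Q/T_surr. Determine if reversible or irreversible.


dS_sys = 2055.5730/324.8400 = 6.3280 kJ/K
dS_surr = -2055.5730/486.3910 = -4.2262 kJ/K
dS_gen = 6.3280 - 4.2262 = 2.1018 kJ/K (irreversible)

dS_gen = 2.1018 kJ/K, irreversible


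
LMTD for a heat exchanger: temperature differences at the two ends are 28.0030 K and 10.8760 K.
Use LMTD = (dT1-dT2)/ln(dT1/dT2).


dT1/dT2 = 2.5748
ln(dT1/dT2) = 0.9458
LMTD = 17.1270 / 0.9458 = 18.1094 K

18.1094 K


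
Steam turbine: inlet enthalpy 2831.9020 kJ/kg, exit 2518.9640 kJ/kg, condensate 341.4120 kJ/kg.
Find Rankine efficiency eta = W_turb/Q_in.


W = 312.9380 kJ/kg
Q_in = 2490.4900 kJ/kg
eta = 0.1257 = 12.5653%

eta = 12.5653%


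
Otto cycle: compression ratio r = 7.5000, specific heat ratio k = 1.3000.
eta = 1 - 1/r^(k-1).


r^(k-1) = 1.8303
eta = 1 - 1/1.8303 = 0.4536 = 45.3637%

45.3637%


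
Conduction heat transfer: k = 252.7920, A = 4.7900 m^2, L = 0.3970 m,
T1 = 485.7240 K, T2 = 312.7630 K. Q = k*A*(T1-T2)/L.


dT = 172.9610 K
Q = 252.7920 * 4.7900 * 172.9610 / 0.3970 = 527541.3667 W

527541.3667 W


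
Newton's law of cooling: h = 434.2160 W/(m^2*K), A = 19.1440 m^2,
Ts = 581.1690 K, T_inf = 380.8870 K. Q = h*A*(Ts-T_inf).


dT = 200.2820 K
Q = 434.2160 * 19.1440 * 200.2820 = 1664870.3828 W

1664870.3828 W


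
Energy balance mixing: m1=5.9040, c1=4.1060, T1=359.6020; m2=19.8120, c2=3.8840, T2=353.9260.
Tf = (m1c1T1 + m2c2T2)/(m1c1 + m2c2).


num = 35951.9461
den = 101.1916
Tf = 355.2858 K

355.2858 K


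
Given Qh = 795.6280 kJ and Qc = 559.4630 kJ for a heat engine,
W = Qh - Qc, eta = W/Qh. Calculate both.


W = 795.6280 - 559.4630 = 236.1650 kJ
eta = 236.1650 / 795.6280 = 0.2968 = 29.6828%

W = 236.1650 kJ, eta = 29.6828%


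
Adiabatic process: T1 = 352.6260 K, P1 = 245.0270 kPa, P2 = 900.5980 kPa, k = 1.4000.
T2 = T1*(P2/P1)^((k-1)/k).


(k-1)/k = 0.2857
(P2/P1)^exp = 1.4505
T2 = 352.6260 * 1.4505 = 511.4857 K

511.4857 K


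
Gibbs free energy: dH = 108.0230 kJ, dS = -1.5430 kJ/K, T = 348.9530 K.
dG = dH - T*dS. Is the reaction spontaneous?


T*dS = 348.9530 * -1.5430 = -538.4345 kJ
dG = 108.0230 + 538.4345 = 646.4575 kJ (non-spontaneous)

dG = 646.4575 kJ, non-spontaneous


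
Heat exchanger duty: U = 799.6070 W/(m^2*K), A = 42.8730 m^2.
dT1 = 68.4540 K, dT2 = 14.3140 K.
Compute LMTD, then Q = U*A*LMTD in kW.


LMTD = 34.5959 K
Q = 799.6070 * 42.8730 * 34.5959 = 1186002.1803 W = 1186.0022 kW

1186.0022 kW


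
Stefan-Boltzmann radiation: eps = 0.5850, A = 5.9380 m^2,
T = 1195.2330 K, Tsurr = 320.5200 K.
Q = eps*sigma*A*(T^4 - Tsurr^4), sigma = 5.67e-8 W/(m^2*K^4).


T^4 = 2.0408e+12
Tsurr^4 = 1.0554e+10
Q = 0.5850 * 5.67e-8 * 5.9380 * 2.0303e+12 = 399887.3546 W

399887.3546 W


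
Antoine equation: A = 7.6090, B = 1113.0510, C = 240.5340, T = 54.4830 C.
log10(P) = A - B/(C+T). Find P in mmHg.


C+T = 295.0170
B/(C+T) = 3.7728
log10(P) = 7.6090 - 3.7728 = 3.8362
P = 10^3.8362 = 6857.4584 mmHg

6857.4584 mmHg


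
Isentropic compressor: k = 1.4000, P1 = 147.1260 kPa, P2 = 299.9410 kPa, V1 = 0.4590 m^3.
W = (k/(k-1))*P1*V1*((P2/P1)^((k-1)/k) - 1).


(k-1)/k = 0.2857
(P2/P1)^exp = 1.2257
W = 3.5000 * 147.1260 * 0.4590 * (1.2257 - 1) = 53.3463 kJ

53.3463 kJ


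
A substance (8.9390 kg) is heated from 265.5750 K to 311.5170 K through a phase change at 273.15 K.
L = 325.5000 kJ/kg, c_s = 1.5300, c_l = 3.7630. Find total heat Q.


Q1 (sensible, solid) = 8.9390 * 1.5300 * 7.5750 = 103.6008 kJ
Q2 (latent) = 8.9390 * 325.5000 = 2909.6445 kJ
Q3 (sensible, liquid) = 8.9390 * 3.7630 * 38.3670 = 1290.5683 kJ
Q_total = 4303.8136 kJ

4303.8136 kJ


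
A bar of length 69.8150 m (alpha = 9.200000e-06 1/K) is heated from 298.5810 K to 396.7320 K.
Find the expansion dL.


dT = 98.1510 K
dL = 9.200000e-06 * 69.8150 * 98.1510 = 0.063042 m
L_final = 69.878042 m

dL = 0.063042 m


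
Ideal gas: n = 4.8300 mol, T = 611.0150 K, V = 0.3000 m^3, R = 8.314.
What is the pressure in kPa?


P = nRT/V = 4.8300 * 8.314 * 611.0150 / 0.3000
= 24536.2972 / 0.3000 = 81787.6572 Pa = 81.7877 kPa

81.7877 kPa


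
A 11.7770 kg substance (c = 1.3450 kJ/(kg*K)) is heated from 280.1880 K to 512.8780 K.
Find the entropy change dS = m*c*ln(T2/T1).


T2/T1 = 1.8305
ln(T2/T1) = 0.6046
dS = 11.7770 * 1.3450 * 0.6046 = 9.5765 kJ/K

9.5765 kJ/K


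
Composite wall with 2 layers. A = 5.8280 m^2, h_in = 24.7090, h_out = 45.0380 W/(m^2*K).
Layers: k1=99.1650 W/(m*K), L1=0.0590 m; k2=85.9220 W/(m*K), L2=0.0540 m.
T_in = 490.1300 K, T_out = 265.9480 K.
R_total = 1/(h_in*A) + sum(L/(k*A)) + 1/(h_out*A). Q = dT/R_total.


R_conv_in = 1/(24.7090*5.8280) = 0.0069
R_1 = 0.0590/(99.1650*5.8280) = 0.0001
R_2 = 0.0540/(85.9220*5.8280) = 0.0001
R_conv_out = 1/(45.0380*5.8280) = 0.0038
R_total = 0.0110 K/W
Q = 224.1820 / 0.0110 = 20447.1607 W

R_total = 0.0110 K/W, Q = 20447.1607 W


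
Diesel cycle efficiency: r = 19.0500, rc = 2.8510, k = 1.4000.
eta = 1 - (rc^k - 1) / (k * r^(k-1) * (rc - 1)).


r^(k-1) = 3.2506
rc^k = 4.3351
eta = 0.6041 = 60.4075%

60.4075%


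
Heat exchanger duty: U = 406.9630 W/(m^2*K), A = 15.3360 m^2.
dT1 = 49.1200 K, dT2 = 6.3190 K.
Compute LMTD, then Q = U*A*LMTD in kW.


LMTD = 20.8714 K
Q = 406.9630 * 15.3360 * 20.8714 = 130261.9828 W = 130.2620 kW

130.2620 kW


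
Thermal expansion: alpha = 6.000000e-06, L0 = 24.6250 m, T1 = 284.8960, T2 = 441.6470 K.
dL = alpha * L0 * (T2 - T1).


dT = 156.7510 K
dL = 6.000000e-06 * 24.6250 * 156.7510 = 0.023160 m
L_final = 24.648160 m

dL = 0.023160 m


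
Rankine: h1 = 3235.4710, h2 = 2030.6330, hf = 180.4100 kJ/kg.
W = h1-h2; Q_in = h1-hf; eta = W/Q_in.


W = 1204.8380 kJ/kg
Q_in = 3055.0610 kJ/kg
eta = 0.3944 = 39.4374%

eta = 39.4374%


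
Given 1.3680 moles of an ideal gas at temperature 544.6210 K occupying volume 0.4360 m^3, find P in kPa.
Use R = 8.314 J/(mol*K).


P = nRT/V = 1.3680 * 8.314 * 544.6210 / 0.4360
= 6194.2753 / 0.4360 = 14207.0534 Pa = 14.2071 kPa

14.2071 kPa


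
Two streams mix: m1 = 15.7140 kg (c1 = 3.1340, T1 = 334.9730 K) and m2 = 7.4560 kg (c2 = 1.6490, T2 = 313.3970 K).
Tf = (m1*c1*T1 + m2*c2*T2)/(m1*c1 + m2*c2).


num = 20349.8403
den = 61.5426
Tf = 330.6626 K

330.6626 K


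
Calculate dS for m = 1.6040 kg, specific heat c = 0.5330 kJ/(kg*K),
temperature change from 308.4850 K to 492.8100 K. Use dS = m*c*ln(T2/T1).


T2/T1 = 1.5975
ln(T2/T1) = 0.4685
dS = 1.6040 * 0.5330 * 0.4685 = 0.4005 kJ/K

0.4005 kJ/K


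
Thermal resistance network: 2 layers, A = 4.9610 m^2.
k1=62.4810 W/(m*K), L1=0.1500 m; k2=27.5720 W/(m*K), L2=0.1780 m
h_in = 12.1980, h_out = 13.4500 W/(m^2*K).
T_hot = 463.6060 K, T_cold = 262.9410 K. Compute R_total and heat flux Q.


R_conv_in = 1/(12.1980*4.9610) = 0.0165
R_1 = 0.1500/(62.4810*4.9610) = 0.0005
R_2 = 0.1780/(27.5720*4.9610) = 0.0013
R_conv_out = 1/(13.4500*4.9610) = 0.0150
R_total = 0.0333 K/W
Q = 200.6650 / 0.0333 = 6026.5104 W

R_total = 0.0333 K/W, Q = 6026.5104 W


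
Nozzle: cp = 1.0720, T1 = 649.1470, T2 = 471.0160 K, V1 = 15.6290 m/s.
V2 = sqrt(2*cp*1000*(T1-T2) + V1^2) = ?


dT = 178.1310 K
2*cp*1000*dT = 381912.8640
V1^2 = 244.2656
V2 = sqrt(382157.1296) = 618.1886 m/s

618.1886 m/s


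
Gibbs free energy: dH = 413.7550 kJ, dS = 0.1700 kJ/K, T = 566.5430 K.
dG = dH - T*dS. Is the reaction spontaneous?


T*dS = 566.5430 * 0.1700 = 96.3123 kJ
dG = 413.7550 - 96.3123 = 317.4427 kJ (non-spontaneous)

dG = 317.4427 kJ, non-spontaneous


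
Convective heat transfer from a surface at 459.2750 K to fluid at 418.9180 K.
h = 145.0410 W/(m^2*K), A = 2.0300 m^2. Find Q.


dT = 40.3570 K
Q = 145.0410 * 2.0300 * 40.3570 = 11882.4419 W

11882.4419 W


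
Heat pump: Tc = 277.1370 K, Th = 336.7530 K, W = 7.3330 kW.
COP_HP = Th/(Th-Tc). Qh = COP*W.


COP = 336.7530 / 59.6160 = 5.6487
Qh = 5.6487 * 7.3330 = 41.4219 kW

COP = 5.6487, Qh = 41.4219 kW


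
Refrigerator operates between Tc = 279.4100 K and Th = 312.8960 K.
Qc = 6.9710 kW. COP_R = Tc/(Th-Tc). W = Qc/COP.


COP = 279.4100 / 33.4860 = 8.3441
W = 6.9710 / 8.3441 = 0.8354 kW

COP = 8.3441, W = 0.8354 kW


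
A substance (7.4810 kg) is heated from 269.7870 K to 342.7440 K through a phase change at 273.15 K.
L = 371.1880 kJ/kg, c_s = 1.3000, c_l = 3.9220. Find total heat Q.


Q1 (sensible, solid) = 7.4810 * 1.3000 * 3.3630 = 32.7062 kJ
Q2 (latent) = 7.4810 * 371.1880 = 2776.8574 kJ
Q3 (sensible, liquid) = 7.4810 * 3.9220 * 69.5940 = 2041.9215 kJ
Q_total = 4851.4851 kJ

4851.4851 kJ


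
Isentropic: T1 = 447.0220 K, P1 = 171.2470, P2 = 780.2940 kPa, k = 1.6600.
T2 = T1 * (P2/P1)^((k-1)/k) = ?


(k-1)/k = 0.3976
(P2/P1)^exp = 1.8275
T2 = 447.0220 * 1.8275 = 816.9509 K

816.9509 K


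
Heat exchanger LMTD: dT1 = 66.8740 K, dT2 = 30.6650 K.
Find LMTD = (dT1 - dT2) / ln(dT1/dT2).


dT1/dT2 = 2.1808
ln(dT1/dT2) = 0.7797
LMTD = 36.2090 / 0.7797 = 46.4404 K

46.4404 K


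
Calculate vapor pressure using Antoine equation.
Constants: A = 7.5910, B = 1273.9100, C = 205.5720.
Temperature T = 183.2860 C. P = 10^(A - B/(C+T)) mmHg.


C+T = 388.8580
B/(C+T) = 3.2760
log10(P) = 7.5910 - 3.2760 = 4.3150
P = 10^4.3150 = 20652.4328 mmHg

20652.4328 mmHg


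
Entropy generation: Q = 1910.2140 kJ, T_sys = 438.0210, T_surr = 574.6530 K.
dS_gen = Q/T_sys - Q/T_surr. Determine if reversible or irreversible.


dS_sys = 1910.2140/438.0210 = 4.3610 kJ/K
dS_surr = -1910.2140/574.6530 = -3.3241 kJ/K
dS_gen = 4.3610 - 3.3241 = 1.0369 kJ/K (irreversible)

dS_gen = 1.0369 kJ/K, irreversible


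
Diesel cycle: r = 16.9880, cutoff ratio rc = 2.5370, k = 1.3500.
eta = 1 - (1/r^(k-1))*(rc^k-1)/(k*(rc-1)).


r^(k-1) = 2.6949
rc^k = 3.5142
eta = 0.5504 = 55.0374%

55.0374%


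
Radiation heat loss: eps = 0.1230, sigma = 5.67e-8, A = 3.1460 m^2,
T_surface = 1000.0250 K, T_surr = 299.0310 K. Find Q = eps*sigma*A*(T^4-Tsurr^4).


T^4 = 1.0001e+12
Tsurr^4 = 7.9959e+09
Q = 0.1230 * 5.67e-8 * 3.1460 * 9.9210e+11 = 21767.2796 W

21767.2796 W


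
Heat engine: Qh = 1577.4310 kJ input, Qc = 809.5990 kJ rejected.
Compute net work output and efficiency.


W = 1577.4310 - 809.5990 = 767.8320 kJ
eta = 767.8320 / 1577.4310 = 0.4868 = 48.6761%

W = 767.8320 kJ, eta = 48.6761%


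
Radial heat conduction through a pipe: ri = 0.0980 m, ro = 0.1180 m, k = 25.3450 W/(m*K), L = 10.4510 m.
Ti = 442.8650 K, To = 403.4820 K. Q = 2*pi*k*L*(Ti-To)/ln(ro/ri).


dT = 39.3830 K
ln(ro/ri) = 0.1857
Q = 2*pi*25.3450*10.4510*39.3830 / 0.1857 = 352928.5619 W

352928.5619 W


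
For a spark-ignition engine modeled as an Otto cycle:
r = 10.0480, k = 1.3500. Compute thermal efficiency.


r^(k-1) = 2.2425
eta = 1 - 1/2.2425 = 0.5541 = 55.4064%

55.4064%


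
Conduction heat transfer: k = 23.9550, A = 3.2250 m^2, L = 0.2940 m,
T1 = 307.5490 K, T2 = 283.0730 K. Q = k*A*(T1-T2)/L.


dT = 24.4760 K
Q = 23.9550 * 3.2250 * 24.4760 / 0.2940 = 6431.5997 W

6431.5997 W


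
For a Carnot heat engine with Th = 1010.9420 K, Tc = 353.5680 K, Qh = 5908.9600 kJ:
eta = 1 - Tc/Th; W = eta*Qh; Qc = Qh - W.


eta = 1 - 353.5680/1010.9420 = 0.6503
W = 0.6503 * 5908.9600 = 3842.3536 kJ
Qc = 5908.9600 - 3842.3536 = 2066.6064 kJ

eta = 65.0259%, W = 3842.3536 kJ, Qc = 2066.6064 kJ


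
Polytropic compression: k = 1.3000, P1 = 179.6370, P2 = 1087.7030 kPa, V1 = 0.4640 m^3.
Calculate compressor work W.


(k-1)/k = 0.2308
(P2/P1)^exp = 1.5153
W = 4.3333 * 179.6370 * 0.4640 * (1.5153 - 1) = 186.1078 kJ

186.1078 kJ


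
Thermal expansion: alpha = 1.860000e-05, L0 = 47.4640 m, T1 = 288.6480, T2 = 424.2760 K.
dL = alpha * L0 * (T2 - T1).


dT = 135.6280 K
dL = 1.860000e-05 * 47.4640 * 135.6280 = 0.119737 m
L_final = 47.583737 m

dL = 0.119737 m


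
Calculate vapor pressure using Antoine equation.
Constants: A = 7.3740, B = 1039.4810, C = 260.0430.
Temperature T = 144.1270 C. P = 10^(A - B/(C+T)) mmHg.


C+T = 404.1700
B/(C+T) = 2.5719
log10(P) = 7.3740 - 2.5719 = 4.8021
P = 10^4.8021 = 63402.9491 mmHg

63402.9491 mmHg


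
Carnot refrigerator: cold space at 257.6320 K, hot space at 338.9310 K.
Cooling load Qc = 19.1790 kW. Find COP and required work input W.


COP = 257.6320 / 81.2990 = 3.1689
W = 19.1790 / 3.1689 = 6.0522 kW

COP = 3.1689, W = 6.0522 kW


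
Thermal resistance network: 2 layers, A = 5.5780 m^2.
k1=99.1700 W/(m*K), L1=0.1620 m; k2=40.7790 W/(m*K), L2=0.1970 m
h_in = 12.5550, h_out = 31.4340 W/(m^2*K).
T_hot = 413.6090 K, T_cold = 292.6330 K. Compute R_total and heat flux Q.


R_conv_in = 1/(12.5550*5.5780) = 0.0143
R_1 = 0.1620/(99.1700*5.5780) = 0.0003
R_2 = 0.1970/(40.7790*5.5780) = 0.0009
R_conv_out = 1/(31.4340*5.5780) = 0.0057
R_total = 0.0211 K/W
Q = 120.9760 / 0.0211 = 5722.2334 W

R_total = 0.0211 K/W, Q = 5722.2334 W


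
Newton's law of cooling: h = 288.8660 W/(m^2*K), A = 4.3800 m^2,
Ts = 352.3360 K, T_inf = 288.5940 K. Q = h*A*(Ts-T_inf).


dT = 63.7420 K
Q = 288.8660 * 4.3800 * 63.7420 = 80648.4870 W

80648.4870 W


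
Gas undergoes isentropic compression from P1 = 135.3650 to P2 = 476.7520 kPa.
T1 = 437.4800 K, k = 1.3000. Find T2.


(k-1)/k = 0.2308
(P2/P1)^exp = 1.3372
T2 = 437.4800 * 1.3372 = 584.9781 K

584.9781 K


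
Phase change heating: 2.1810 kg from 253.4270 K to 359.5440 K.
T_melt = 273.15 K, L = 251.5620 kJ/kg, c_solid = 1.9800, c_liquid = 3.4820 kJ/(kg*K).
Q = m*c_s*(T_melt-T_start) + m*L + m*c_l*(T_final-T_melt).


Q1 (sensible, solid) = 2.1810 * 1.9800 * 19.7230 = 85.1714 kJ
Q2 (latent) = 2.1810 * 251.5620 = 548.6567 kJ
Q3 (sensible, liquid) = 2.1810 * 3.4820 * 86.3940 = 656.0969 kJ
Q_total = 1289.9251 kJ

1289.9251 kJ


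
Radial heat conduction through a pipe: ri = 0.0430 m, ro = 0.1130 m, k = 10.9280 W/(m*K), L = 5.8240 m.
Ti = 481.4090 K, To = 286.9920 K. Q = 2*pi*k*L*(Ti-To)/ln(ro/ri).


dT = 194.4170 K
ln(ro/ri) = 0.9662
Q = 2*pi*10.9280*5.8240*194.4170 / 0.9662 = 80466.4150 W

80466.4150 W


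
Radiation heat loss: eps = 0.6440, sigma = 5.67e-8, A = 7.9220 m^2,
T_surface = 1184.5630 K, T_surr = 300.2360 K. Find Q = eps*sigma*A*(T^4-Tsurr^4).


T^4 = 1.9689e+12
Tsurr^4 = 8.1255e+09
Q = 0.6440 * 5.67e-8 * 7.9220 * 1.9608e+12 = 567205.5111 W

567205.5111 W


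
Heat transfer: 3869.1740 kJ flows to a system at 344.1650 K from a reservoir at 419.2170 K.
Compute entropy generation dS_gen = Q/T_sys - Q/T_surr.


dS_sys = 3869.1740/344.1650 = 11.2422 kJ/K
dS_surr = -3869.1740/419.2170 = -9.2295 kJ/K
dS_gen = 11.2422 - 9.2295 = 2.0127 kJ/K (irreversible)

dS_gen = 2.0127 kJ/K, irreversible


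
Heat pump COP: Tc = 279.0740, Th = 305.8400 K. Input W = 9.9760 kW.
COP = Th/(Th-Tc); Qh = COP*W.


COP = 305.8400 / 26.7660 = 11.4264
Qh = 11.4264 * 9.9760 = 113.9901 kW

COP = 11.4264, Qh = 113.9901 kW


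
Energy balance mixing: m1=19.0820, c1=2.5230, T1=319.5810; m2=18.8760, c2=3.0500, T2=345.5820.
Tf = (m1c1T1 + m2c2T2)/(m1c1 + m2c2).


num = 35281.6490
den = 105.7157
Tf = 333.7409 K

333.7409 K


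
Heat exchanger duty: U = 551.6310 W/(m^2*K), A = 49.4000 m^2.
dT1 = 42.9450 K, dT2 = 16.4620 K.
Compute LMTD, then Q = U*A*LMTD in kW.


LMTD = 27.6191 K
Q = 551.6310 * 49.4000 * 27.6191 = 752636.1703 W = 752.6362 kW

752.6362 kW


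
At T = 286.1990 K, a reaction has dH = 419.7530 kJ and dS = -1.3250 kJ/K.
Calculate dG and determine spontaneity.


T*dS = 286.1990 * -1.3250 = -379.2137 kJ
dG = 419.7530 + 379.2137 = 798.9667 kJ (non-spontaneous)

dG = 798.9667 kJ, non-spontaneous


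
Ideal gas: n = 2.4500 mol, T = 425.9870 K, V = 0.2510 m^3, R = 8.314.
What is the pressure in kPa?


P = nRT/V = 2.4500 * 8.314 * 425.9870 / 0.2510
= 8677.0570 / 0.2510 = 34569.9482 Pa = 34.5699 kPa

34.5699 kPa


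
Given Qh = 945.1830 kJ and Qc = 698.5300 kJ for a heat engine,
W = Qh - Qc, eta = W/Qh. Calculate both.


W = 945.1830 - 698.5300 = 246.6530 kJ
eta = 246.6530 / 945.1830 = 0.2610 = 26.0958%

W = 246.6530 kJ, eta = 26.0958%


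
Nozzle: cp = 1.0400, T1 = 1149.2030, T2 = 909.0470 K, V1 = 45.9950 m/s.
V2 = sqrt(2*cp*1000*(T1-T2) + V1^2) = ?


dT = 240.1560 K
2*cp*1000*dT = 499524.4800
V1^2 = 2115.5400
V2 = sqrt(501640.0200) = 708.2655 m/s

708.2655 m/s


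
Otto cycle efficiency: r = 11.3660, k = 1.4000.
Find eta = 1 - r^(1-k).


r^(k-1) = 2.6439
eta = 1 - 1/2.6439 = 0.6218 = 62.1769%

62.1769%


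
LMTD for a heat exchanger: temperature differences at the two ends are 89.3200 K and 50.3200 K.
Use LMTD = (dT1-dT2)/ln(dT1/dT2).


dT1/dT2 = 1.7750
ln(dT1/dT2) = 0.5738
LMTD = 39.0000 / 0.5738 = 67.9652 K

67.9652 K


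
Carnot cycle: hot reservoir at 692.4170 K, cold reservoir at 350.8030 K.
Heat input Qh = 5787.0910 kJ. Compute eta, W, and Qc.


eta = 1 - 350.8030/692.4170 = 0.4934
W = 0.4934 * 5787.0910 = 2855.1455 kJ
Qc = 5787.0910 - 2855.1455 = 2931.9455 kJ

eta = 49.3365%, W = 2855.1455 kJ, Qc = 2931.9455 kJ


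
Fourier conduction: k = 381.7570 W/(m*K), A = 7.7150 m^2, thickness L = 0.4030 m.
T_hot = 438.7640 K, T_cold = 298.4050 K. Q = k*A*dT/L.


dT = 140.3590 K
Q = 381.7570 * 7.7150 * 140.3590 / 0.4030 = 1025789.2862 W

1025789.2862 W


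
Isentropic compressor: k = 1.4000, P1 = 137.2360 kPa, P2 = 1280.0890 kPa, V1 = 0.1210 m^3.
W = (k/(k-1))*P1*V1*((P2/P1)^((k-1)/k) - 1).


(k-1)/k = 0.2857
(P2/P1)^exp = 1.8927
W = 3.5000 * 137.2360 * 0.1210 * (1.8927 - 1) = 51.8822 kJ

51.8822 kJ


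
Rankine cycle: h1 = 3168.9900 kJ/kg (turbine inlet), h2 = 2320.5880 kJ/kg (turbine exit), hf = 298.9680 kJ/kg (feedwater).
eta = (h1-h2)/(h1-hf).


W = 848.4020 kJ/kg
Q_in = 2870.0220 kJ/kg
eta = 0.2956 = 29.5608%

eta = 29.5608%


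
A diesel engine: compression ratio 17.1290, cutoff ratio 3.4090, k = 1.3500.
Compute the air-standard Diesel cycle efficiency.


r^(k-1) = 2.7028
rc^k = 5.2366
eta = 0.5180 = 51.8011%

51.8011%


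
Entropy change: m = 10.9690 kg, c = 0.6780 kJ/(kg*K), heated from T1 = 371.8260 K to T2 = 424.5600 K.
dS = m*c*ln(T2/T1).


T2/T1 = 1.1418
ln(T2/T1) = 0.1326
dS = 10.9690 * 0.6780 * 0.1326 = 0.9863 kJ/K

0.9863 kJ/K


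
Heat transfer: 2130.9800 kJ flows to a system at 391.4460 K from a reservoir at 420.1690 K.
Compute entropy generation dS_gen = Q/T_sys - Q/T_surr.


dS_sys = 2130.9800/391.4460 = 5.4439 kJ/K
dS_surr = -2130.9800/420.1690 = -5.0717 kJ/K
dS_gen = 5.4439 - 5.0717 = 0.3721 kJ/K (irreversible)

dS_gen = 0.3721 kJ/K, irreversible


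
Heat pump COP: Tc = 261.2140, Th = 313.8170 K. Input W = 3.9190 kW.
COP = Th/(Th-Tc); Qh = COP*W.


COP = 313.8170 / 52.6030 = 5.9658
Qh = 5.9658 * 3.9190 = 23.3798 kW

COP = 5.9658, Qh = 23.3798 kW


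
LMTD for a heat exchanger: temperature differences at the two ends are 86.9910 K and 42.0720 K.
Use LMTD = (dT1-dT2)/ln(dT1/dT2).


dT1/dT2 = 2.0677
ln(dT1/dT2) = 0.7264
LMTD = 44.9190 / 0.7264 = 61.8359 K

61.8359 K


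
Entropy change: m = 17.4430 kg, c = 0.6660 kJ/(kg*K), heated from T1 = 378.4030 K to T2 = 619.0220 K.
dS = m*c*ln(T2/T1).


T2/T1 = 1.6359
ln(T2/T1) = 0.4922
dS = 17.4430 * 0.6660 * 0.4922 = 5.7177 kJ/K

5.7177 kJ/K


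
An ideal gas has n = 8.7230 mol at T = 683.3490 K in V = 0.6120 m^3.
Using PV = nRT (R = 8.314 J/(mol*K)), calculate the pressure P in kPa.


P = nRT/V = 8.7230 * 8.314 * 683.3490 / 0.6120
= 49558.5346 / 0.6120 = 80977.9976 Pa = 80.9780 kPa

80.9780 kPa


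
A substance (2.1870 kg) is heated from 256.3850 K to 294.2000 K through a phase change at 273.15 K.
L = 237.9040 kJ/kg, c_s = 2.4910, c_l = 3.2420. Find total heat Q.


Q1 (sensible, solid) = 2.1870 * 2.4910 * 16.7650 = 91.3327 kJ
Q2 (latent) = 2.1870 * 237.9040 = 520.2960 kJ
Q3 (sensible, liquid) = 2.1870 * 3.2420 * 21.0500 = 149.2498 kJ
Q_total = 760.8785 kJ

760.8785 kJ


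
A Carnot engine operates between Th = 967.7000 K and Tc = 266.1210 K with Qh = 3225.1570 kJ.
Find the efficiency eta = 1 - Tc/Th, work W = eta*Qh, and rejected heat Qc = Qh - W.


eta = 1 - 266.1210/967.7000 = 0.7250
W = 0.7250 * 3225.1570 = 2338.2272 kJ
Qc = 3225.1570 - 2338.2272 = 886.9298 kJ

eta = 72.4996%, W = 2338.2272 kJ, Qc = 886.9298 kJ


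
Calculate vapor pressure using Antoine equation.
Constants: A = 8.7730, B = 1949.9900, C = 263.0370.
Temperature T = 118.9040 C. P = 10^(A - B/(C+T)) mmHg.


C+T = 381.9410
B/(C+T) = 5.1055
log10(P) = 8.7730 - 5.1055 = 3.6675
P = 10^3.6675 = 4650.7778 mmHg

4650.7778 mmHg


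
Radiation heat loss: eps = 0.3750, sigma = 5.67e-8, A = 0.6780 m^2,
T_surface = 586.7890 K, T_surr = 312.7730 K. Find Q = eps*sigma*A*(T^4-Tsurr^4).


T^4 = 1.1856e+11
Tsurr^4 = 9.5701e+09
Q = 0.3750 * 5.67e-8 * 0.6780 * 1.0899e+11 = 1571.1548 W

1571.1548 W


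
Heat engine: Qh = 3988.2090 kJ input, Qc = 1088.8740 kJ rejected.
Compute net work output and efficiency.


W = 3988.2090 - 1088.8740 = 2899.3350 kJ
eta = 2899.3350 / 3988.2090 = 0.7270 = 72.6977%

W = 2899.3350 kJ, eta = 72.6977%


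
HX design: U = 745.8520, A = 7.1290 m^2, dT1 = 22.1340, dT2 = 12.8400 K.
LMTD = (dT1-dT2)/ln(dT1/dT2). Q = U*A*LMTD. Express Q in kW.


LMTD = 17.0673 K
Q = 745.8520 * 7.1290 * 17.0673 = 90749.9734 W = 90.7500 kW

90.7500 kW


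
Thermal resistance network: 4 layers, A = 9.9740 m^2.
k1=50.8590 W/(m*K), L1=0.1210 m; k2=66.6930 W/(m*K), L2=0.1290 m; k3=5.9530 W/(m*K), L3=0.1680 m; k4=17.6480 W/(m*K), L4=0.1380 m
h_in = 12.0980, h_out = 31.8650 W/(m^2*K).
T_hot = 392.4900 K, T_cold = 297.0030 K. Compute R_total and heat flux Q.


R_conv_in = 1/(12.0980*9.9740) = 0.0083
R_1 = 0.1210/(50.8590*9.9740) = 0.0002
R_2 = 0.1290/(66.6930*9.9740) = 0.0002
R_3 = 0.1680/(5.9530*9.9740) = 0.0028
R_4 = 0.1380/(17.6480*9.9740) = 0.0008
R_conv_out = 1/(31.8650*9.9740) = 0.0031
R_total = 0.0155 K/W
Q = 95.4870 / 0.0155 = 6168.5237 W

R_total = 0.0155 K/W, Q = 6168.5237 W


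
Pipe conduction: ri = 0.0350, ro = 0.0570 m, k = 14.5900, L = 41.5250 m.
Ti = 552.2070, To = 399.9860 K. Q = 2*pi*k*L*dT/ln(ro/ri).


dT = 152.2210 K
ln(ro/ri) = 0.4877
Q = 2*pi*14.5900*41.5250*152.2210 / 0.4877 = 1188129.4511 W

1188129.4511 W


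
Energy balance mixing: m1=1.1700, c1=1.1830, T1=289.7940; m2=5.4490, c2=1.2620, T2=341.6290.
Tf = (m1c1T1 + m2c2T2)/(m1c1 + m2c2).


num = 2750.3657
den = 8.2607
Tf = 332.9439 K

332.9439 K


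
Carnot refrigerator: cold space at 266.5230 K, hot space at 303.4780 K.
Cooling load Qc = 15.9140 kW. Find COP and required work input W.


COP = 266.5230 / 36.9550 = 7.2121
W = 15.9140 / 7.2121 = 2.2066 kW

COP = 7.2121, W = 2.2066 kW


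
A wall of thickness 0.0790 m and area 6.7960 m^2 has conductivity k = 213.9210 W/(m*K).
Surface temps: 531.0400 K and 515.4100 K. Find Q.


dT = 15.6300 K
Q = 213.9210 * 6.7960 * 15.6300 / 0.0790 = 287632.9775 W

287632.9775 W


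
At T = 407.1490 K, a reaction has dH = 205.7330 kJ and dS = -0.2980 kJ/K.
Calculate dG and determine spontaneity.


T*dS = 407.1490 * -0.2980 = -121.3304 kJ
dG = 205.7330 + 121.3304 = 327.0634 kJ (non-spontaneous)

dG = 327.0634 kJ, non-spontaneous


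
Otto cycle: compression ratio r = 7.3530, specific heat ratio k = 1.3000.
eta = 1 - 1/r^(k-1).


r^(k-1) = 1.8194
eta = 1 - 1/1.8194 = 0.4504 = 45.0382%

45.0382%


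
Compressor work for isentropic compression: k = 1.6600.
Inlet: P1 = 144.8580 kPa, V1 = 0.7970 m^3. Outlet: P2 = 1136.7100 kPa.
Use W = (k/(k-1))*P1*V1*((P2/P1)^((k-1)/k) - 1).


(k-1)/k = 0.3976
(P2/P1)^exp = 2.2684
W = 2.5152 * 144.8580 * 0.7970 * (2.2684 - 1) = 368.3276 kJ

368.3276 kJ


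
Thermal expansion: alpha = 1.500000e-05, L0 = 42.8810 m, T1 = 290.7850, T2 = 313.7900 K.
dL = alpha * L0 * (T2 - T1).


dT = 23.0050 K
dL = 1.500000e-05 * 42.8810 * 23.0050 = 0.014797 m
L_final = 42.895797 m

dL = 0.014797 m


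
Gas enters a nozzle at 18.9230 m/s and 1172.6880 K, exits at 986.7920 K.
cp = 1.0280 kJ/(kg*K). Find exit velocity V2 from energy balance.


dT = 185.8960 K
2*cp*1000*dT = 382202.1760
V1^2 = 358.0799
V2 = sqrt(382560.2559) = 618.5146 m/s

618.5146 m/s


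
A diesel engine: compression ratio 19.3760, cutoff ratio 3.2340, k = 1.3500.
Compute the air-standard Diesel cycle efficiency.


r^(k-1) = 2.8219
rc^k = 4.8770
eta = 0.5445 = 54.4455%

54.4455%


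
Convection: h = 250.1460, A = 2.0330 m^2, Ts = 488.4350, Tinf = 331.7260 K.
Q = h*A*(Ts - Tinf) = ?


dT = 156.7090 K
Q = 250.1460 * 2.0330 * 156.7090 = 79693.8633 W

79693.8633 W


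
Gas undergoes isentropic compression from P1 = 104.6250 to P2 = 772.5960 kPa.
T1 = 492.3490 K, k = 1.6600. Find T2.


(k-1)/k = 0.3976
(P2/P1)^exp = 2.2143
T2 = 492.3490 * 2.2143 = 1090.2034 K

1090.2034 K


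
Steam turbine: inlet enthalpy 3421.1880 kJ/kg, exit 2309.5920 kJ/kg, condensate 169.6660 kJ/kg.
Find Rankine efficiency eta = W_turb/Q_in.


W = 1111.5960 kJ/kg
Q_in = 3251.5220 kJ/kg
eta = 0.3419 = 34.1869%

eta = 34.1869%


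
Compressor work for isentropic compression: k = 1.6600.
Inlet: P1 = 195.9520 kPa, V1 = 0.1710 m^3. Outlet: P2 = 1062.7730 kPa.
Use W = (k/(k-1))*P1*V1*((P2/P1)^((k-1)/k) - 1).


(k-1)/k = 0.3976
(P2/P1)^exp = 1.9586
W = 2.5152 * 195.9520 * 0.1710 * (1.9586 - 1) = 80.7886 kJ

80.7886 kJ


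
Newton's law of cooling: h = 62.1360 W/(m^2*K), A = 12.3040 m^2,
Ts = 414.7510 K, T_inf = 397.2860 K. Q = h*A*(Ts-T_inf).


dT = 17.4650 K
Q = 62.1360 * 12.3040 * 17.4650 = 13352.3653 W

13352.3653 W


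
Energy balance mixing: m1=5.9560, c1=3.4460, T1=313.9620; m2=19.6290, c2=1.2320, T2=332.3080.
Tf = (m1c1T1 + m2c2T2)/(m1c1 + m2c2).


num = 14480.0546
den = 44.7073
Tf = 323.8857 K

323.8857 K


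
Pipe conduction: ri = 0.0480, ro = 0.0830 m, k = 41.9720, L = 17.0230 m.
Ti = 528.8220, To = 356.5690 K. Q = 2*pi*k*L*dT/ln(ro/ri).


dT = 172.2530 K
ln(ro/ri) = 0.5476
Q = 2*pi*41.9720*17.0230*172.2530 / 0.5476 = 1412041.9004 W

1412041.9004 W


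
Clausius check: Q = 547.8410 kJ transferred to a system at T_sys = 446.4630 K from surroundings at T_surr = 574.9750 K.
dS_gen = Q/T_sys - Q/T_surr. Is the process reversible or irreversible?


dS_sys = 547.8410/446.4630 = 1.2271 kJ/K
dS_surr = -547.8410/574.9750 = -0.9528 kJ/K
dS_gen = 1.2271 - 0.9528 = 0.2743 kJ/K (irreversible)

dS_gen = 0.2743 kJ/K, irreversible


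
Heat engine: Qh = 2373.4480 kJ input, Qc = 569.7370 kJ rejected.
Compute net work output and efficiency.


W = 2373.4480 - 569.7370 = 1803.7110 kJ
eta = 1803.7110 / 2373.4480 = 0.7600 = 75.9954%

W = 1803.7110 kJ, eta = 75.9954%


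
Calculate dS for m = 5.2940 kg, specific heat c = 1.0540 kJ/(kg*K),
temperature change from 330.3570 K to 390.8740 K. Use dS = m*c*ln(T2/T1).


T2/T1 = 1.1832
ln(T2/T1) = 0.1682
dS = 5.2940 * 1.0540 * 0.1682 = 0.9386 kJ/K

0.9386 kJ/K


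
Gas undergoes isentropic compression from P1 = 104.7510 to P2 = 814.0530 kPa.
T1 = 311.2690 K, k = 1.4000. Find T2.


(k-1)/k = 0.2857
(P2/P1)^exp = 1.7965
T2 = 311.2690 * 1.7965 = 559.1945 K

559.1945 K


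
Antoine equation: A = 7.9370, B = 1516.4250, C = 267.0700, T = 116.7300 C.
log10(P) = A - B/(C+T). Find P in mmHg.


C+T = 383.8000
B/(C+T) = 3.9511
log10(P) = 7.9370 - 3.9511 = 3.9859
P = 10^3.9859 = 9680.9663 mmHg

9680.9663 mmHg


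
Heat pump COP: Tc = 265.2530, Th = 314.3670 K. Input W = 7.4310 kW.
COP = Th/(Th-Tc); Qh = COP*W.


COP = 314.3670 / 49.1140 = 6.4008
Qh = 6.4008 * 7.4310 = 47.5641 kW

COP = 6.4008, Qh = 47.5641 kW


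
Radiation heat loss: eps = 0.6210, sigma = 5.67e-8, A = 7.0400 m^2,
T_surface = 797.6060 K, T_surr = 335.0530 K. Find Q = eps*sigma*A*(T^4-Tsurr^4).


T^4 = 4.0472e+11
Tsurr^4 = 1.2602e+10
Q = 0.6210 * 5.67e-8 * 7.0400 * 3.9212e+11 = 97199.1750 W

97199.1750 W


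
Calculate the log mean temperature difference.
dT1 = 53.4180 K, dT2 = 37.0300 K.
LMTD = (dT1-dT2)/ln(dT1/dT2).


dT1/dT2 = 1.4426
ln(dT1/dT2) = 0.3664
LMTD = 16.3880 / 0.3664 = 44.7247 K

44.7247 K


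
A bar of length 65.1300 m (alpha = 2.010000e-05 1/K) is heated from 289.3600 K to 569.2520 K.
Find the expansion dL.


dT = 279.8920 K
dL = 2.010000e-05 * 65.1300 * 279.8920 = 0.366410 m
L_final = 65.496410 m

dL = 0.366410 m


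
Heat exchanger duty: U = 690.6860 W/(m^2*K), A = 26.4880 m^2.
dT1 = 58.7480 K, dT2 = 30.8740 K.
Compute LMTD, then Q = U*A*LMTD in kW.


LMTD = 43.3268 K
Q = 690.6860 * 26.4880 * 43.3268 = 792659.6229 W = 792.6596 kW

792.6596 kW


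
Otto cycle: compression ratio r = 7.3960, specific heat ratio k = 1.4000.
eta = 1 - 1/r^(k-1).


r^(k-1) = 2.2264
eta = 1 - 1/2.2264 = 0.5508 = 55.0840%

55.0840%


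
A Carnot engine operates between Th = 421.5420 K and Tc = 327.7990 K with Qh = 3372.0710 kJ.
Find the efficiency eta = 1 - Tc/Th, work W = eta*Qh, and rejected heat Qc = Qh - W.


eta = 1 - 327.7990/421.5420 = 0.2224
W = 0.2224 * 3372.0710 = 749.8851 kJ
Qc = 3372.0710 - 749.8851 = 2622.1859 kJ

eta = 22.2381%, W = 749.8851 kJ, Qc = 2622.1859 kJ


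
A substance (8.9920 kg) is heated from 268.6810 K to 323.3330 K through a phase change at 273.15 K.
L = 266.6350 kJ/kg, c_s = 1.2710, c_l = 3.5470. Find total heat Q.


Q1 (sensible, solid) = 8.9920 * 1.2710 * 4.4690 = 51.0755 kJ
Q2 (latent) = 8.9920 * 266.6350 = 2397.5819 kJ
Q3 (sensible, liquid) = 8.9920 * 3.5470 * 50.1830 = 1600.5679 kJ
Q_total = 4049.2253 kJ

4049.2253 kJ


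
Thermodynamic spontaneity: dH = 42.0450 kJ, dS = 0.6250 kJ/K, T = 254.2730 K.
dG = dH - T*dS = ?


T*dS = 254.2730 * 0.6250 = 158.9206 kJ
dG = 42.0450 - 158.9206 = -116.8756 kJ (spontaneous)

dG = -116.8756 kJ, spontaneous


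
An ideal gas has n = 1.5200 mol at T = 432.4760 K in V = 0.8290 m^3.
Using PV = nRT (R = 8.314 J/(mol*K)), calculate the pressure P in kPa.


P = nRT/V = 1.5200 * 8.314 * 432.4760 / 0.8290
= 5465.3203 / 0.8290 = 6592.6662 Pa = 6.5927 kPa

6.5927 kPa


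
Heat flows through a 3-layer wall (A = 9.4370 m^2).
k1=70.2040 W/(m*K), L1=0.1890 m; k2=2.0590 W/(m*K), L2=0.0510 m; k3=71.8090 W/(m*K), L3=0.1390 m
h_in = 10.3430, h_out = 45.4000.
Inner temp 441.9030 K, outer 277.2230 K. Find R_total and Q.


R_conv_in = 1/(10.3430*9.4370) = 0.0102
R_1 = 0.1890/(70.2040*9.4370) = 0.0003
R_2 = 0.0510/(2.0590*9.4370) = 0.0026
R_3 = 0.1390/(71.8090*9.4370) = 0.0002
R_conv_out = 1/(45.4000*9.4370) = 0.0023
R_total = 0.0157 K/W
Q = 164.6800 / 0.0157 = 10492.9659 W

R_total = 0.0157 K/W, Q = 10492.9659 W


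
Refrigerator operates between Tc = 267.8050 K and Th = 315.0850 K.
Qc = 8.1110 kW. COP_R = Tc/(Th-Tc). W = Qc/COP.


COP = 267.8050 / 47.2800 = 5.6642
W = 8.1110 / 5.6642 = 1.4320 kW

COP = 5.6642, W = 1.4320 kW


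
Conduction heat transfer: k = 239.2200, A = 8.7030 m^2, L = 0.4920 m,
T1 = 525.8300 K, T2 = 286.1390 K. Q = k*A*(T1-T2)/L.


dT = 239.6910 K
Q = 239.2200 * 8.7030 * 239.6910 / 0.4920 = 1014268.8649 W

1014268.8649 W


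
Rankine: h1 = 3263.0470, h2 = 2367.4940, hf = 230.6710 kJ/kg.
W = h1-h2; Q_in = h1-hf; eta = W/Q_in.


W = 895.5530 kJ/kg
Q_in = 3032.3760 kJ/kg
eta = 0.2953 = 29.5330%

eta = 29.5330%


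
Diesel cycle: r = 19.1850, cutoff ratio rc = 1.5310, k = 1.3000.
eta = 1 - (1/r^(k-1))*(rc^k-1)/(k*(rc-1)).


r^(k-1) = 2.4260
rc^k = 1.7397
eta = 0.5583 = 55.8314%

55.8314%


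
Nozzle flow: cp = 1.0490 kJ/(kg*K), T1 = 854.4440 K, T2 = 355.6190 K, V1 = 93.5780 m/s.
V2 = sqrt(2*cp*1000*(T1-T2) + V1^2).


dT = 498.8250 K
2*cp*1000*dT = 1046534.8500
V1^2 = 8756.8421
V2 = sqrt(1055291.6921) = 1027.2739 m/s

1027.2739 m/s


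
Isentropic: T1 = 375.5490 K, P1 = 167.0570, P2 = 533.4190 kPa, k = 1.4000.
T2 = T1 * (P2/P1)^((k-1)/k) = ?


(k-1)/k = 0.2857
(P2/P1)^exp = 1.3933
T2 = 375.5490 * 1.3933 = 523.2688 K

523.2688 K


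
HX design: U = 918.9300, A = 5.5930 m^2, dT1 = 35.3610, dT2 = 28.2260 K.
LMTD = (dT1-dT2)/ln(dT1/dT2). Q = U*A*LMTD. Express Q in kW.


LMTD = 31.6596 K
Q = 918.9300 * 5.5930 * 31.6596 = 162716.9784 W = 162.7170 kW

162.7170 kW


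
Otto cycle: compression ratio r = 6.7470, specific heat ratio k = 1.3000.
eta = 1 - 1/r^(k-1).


r^(k-1) = 1.7731
eta = 1 - 1/1.7731 = 0.4360 = 43.6016%

43.6016%


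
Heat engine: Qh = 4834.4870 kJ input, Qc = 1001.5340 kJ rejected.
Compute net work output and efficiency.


W = 4834.4870 - 1001.5340 = 3832.9530 kJ
eta = 3832.9530 / 4834.4870 = 0.7928 = 79.2836%

W = 3832.9530 kJ, eta = 79.2836%


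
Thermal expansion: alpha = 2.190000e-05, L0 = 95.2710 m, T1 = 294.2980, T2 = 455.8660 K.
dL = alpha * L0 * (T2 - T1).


dT = 161.5680 K
dL = 2.190000e-05 * 95.2710 * 161.5680 = 0.337101 m
L_final = 95.608101 m

dL = 0.337101 m
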